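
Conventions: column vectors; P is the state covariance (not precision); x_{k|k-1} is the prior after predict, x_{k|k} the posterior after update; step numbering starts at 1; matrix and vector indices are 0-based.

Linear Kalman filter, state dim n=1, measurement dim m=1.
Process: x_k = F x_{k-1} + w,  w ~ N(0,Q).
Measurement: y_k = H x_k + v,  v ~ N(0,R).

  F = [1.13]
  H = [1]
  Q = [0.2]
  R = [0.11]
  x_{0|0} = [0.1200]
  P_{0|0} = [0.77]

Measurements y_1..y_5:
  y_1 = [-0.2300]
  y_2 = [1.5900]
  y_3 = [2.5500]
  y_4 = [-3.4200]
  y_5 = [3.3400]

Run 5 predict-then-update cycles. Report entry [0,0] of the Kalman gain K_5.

K[0,0] = 0.7337

step 1: x^-=[0.1356]  P^-=[1.1832]  S=[1.2932]  K=[0.9149]  nu=[-0.3656]  x^+=[-0.1989]  P^+=[0.1006]
step 2: x^-=[-0.2248]  P^-=[0.3285]  S=[0.4385]  K=[0.7492]  nu=[1.8148]  x^+=[1.1348]  P^+=[0.0824]
step 3: x^-=[1.2823]  P^-=[0.3052]  S=[0.4152]  K=[0.7351]  nu=[1.2677]  x^+=[2.2142]  P^+=[0.0809]
step 4: x^-=[2.5020]  P^-=[0.3032]  S=[0.4132]  K=[0.7338]  nu=[-5.9220]  x^+=[-1.8437]  P^+=[0.0807]
step 5: x^-=[-2.0833]  P^-=[0.3031]  S=[0.4131]  K=[0.7337]  nu=[5.4233]  x^+=[1.8958]  P^+=[0.0807]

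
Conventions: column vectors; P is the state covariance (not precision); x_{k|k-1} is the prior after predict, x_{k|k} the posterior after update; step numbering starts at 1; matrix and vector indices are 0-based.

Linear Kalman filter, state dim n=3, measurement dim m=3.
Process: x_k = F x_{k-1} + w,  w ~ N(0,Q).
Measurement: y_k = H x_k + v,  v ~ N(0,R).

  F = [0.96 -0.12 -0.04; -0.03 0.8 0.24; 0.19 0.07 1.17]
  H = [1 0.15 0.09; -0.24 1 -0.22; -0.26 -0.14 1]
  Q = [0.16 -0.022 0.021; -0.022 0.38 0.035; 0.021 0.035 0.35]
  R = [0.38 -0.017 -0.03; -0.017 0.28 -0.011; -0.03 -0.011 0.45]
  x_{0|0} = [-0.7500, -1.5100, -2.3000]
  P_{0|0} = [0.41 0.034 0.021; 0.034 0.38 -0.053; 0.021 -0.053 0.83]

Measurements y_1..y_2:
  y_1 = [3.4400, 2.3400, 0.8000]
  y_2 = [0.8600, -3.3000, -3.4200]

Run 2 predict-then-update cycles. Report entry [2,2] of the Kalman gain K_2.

step 1: x^-=[-0.4468, -1.7375, -2.9392]  P^-=[0.5347 -0.0439 0.0863; -0.0439 0.6491 0.2418; 0.0863 0.2418 1.5044]  S=[0.9504 -0.1272 0.0781; -0.1272 0.9565 -0.1560; 0.0781 -0.1560 1.8875]  K=[0.5504 -0.1363 -0.0587; 0.1586 0.6772 0.1354; 0.2139 0.0378 0.7615]  nu=[4.4120, 3.3236, 3.3798]  x^+=[1.3301, 1.6708, 0.7039]  P^+=[0.2109 0.0069 0.0144; 0.0069 0.2045 0.0792; 0.0144 0.0792 0.3507]
step 2: x^-=[1.0482, 1.4656, 1.1932]  P^-=[0.3560 -0.0472 0.0463; -0.0472 0.5611 0.2203; 0.0463 0.2203 0.8582]  S=[0.7557 -0.0794 0.0269; -0.0794 0.8338 -0.0268; 0.0269 -0.0268 1.2540]  K=[0.4552 -0.1294 -0.0441; 0.1382 0.6459 0.1337; 0.1909 0.0635 0.6474]  nu=[-0.5155, -4.2516, -4.1355]  x^+=[1.5461, -1.9046, -1.8524]  P^+=[0.1750 0.0015 0.0136; 0.0015 0.1942 0.0765; 0.0136 0.0765 0.2992]

K[2,2] = 0.6474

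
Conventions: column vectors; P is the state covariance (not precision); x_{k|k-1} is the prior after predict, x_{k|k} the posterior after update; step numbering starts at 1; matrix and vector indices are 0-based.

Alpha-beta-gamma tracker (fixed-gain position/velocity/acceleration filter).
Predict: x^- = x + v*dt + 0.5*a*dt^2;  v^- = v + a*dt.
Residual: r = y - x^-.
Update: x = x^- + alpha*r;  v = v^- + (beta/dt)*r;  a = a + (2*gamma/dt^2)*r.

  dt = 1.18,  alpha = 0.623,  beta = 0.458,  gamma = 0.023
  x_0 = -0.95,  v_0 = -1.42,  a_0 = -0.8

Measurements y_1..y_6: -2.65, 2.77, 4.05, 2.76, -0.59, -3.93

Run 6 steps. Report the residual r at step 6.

resid = -2.8775

step 1: x_pred=-3.1826  r=0.5326  x^+=-2.8508  v^+=-2.1573  a^+=-0.7824
step 2: x_pred=-5.9411  r=8.7111  x^+=-0.5141  v^+=0.3006  a^+=-0.4946
step 3: x_pred=-0.5038  r=4.5538  x^+=2.3332  v^+=1.4844  a^+=-0.3442
step 4: x_pred=3.8452  r=-1.0852  x^+=3.1691  v^+=0.6571  a^+=-0.3800
step 5: x_pred=3.6799  r=-4.2699  x^+=1.0197  v^+=-1.4487  a^+=-0.5211
step 6: x_pred=-1.0525  r=-2.8775  x^+=-2.8452  v^+=-3.1804  a^+=-0.6162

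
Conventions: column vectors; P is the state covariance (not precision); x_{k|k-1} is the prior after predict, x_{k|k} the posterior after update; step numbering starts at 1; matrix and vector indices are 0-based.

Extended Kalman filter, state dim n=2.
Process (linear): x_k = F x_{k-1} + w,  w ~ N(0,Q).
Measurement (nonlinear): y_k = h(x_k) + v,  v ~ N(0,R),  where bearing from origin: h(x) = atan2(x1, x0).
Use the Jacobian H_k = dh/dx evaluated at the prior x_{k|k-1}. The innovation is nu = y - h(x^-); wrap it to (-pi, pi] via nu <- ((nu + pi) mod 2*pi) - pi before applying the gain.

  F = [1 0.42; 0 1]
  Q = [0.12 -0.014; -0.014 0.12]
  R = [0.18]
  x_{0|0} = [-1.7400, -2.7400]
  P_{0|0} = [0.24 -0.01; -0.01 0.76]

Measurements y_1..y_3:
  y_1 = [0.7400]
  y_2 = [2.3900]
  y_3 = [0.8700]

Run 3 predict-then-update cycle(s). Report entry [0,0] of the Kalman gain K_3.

K[0,0] = 0.0925

step 1: x^-=[-2.8908, -2.7400]  P^-=[0.4857 0.2952; 0.2952 0.8800]  H_jac=[0.1727 -0.1822]  S=[0.2051]  K=[0.1467; -0.5332]  nu=[3.1230]  x^+=[-2.4327, -4.4051]  P^+=[0.4813 0.3112; 0.3112 0.8217]
step 2: x^-=[-4.2828, -4.4051]  P^-=[1.0076 0.6424; 0.6424 0.9417]  H_jac=[0.1167 -0.1135]  S=[0.1888]  K=[0.2368; -0.1688]  nu=[-1.5511]  x^+=[-4.6501, -4.1432]  P^+=[0.9971 0.6499; 0.6499 0.9363]
step 3: x^-=[-6.3902, -4.1432]  P^-=[1.8281 1.0291; 1.0291 1.0563]  H_jac=[0.0714 -0.1102]  S=[0.1860]  K=[0.0925; -0.2305]  nu=[-2.8468]  x^+=[-6.6536, -3.4870]  P^+=[1.8265 1.0331; 1.0331 1.0464]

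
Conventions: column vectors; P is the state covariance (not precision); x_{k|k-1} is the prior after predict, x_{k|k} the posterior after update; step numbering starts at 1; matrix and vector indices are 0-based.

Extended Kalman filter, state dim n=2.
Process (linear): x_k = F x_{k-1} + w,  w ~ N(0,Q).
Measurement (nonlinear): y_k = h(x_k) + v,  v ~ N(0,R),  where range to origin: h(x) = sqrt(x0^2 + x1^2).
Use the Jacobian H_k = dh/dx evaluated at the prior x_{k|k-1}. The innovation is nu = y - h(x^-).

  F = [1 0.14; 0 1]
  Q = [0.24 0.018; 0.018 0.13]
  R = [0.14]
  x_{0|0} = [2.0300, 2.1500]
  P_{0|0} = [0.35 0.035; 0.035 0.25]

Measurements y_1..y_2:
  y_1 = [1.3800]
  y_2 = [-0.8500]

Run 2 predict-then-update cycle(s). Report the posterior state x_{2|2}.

step 1: x^-=[2.3310, 2.1500]  P^-=[0.6047 0.0880; 0.0880 0.3800]  H_jac=[0.7351 0.6780]  S=[0.7291]  K=[0.6915; 0.4421]  nu=[-1.7911]  x^+=[1.0925, 1.3582]  P^+=[0.2561 -0.1349; -0.1349 0.2375]
step 2: x^-=[1.2827, 1.3582]  P^-=[0.4630 -0.0836; -0.0836 0.3675]  H_jac=[0.6866 0.7270]  S=[0.4690]  K=[0.5481; 0.4473]  nu=[-2.7181]  x^+=[-0.2072, 0.1425]  P^+=[0.3221 -0.1986; -0.1986 0.2737]

x_post = [-0.2072, 0.1425]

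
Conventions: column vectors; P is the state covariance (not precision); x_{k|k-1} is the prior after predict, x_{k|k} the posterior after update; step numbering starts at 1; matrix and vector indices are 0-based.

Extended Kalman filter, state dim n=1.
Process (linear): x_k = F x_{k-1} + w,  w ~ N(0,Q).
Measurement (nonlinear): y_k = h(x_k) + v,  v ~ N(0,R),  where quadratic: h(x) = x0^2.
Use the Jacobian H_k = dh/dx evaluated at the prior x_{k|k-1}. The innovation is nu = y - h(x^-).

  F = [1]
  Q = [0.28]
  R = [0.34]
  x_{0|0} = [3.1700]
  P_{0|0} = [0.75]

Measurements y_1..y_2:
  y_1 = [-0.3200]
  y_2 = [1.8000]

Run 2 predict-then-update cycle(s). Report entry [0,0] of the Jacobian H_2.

step 1: x^-=[3.1700]  P^-=[1.0300]  H_jac=[6.3400]  S=[41.7415]  K=[0.1564]  nu=[-10.3689]  x^+=[1.5478]  P^+=[0.0084]
step 2: x^-=[1.5478]  P^-=[0.2884]  H_jac=[3.0957]  S=[3.1037]  K=[0.2876]  nu=[-0.5958]  x^+=[1.3765]  P^+=[0.0316]

H_jac[0,0] = 3.0957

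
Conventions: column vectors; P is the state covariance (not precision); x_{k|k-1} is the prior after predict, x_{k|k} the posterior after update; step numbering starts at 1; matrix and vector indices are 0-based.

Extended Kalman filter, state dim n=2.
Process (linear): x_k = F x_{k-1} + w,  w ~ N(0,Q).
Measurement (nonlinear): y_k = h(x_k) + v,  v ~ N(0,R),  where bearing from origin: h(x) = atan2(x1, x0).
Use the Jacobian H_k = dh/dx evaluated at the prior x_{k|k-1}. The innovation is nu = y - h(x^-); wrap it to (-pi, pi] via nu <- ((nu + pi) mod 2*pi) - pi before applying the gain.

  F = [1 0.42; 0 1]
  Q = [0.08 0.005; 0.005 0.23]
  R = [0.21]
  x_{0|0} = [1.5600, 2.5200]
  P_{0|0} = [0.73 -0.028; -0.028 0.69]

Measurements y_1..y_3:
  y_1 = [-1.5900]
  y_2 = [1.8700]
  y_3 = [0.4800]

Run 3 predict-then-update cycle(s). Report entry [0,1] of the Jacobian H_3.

step 1: x^-=[2.6184, 2.5200]  P^-=[0.9082 0.2668; 0.2668 0.9200]  H_jac=[-0.1908 0.1983]  S=[0.2590]  K=[-0.4648; 0.5076]  nu=[-2.3563]  x^+=[3.7136, 1.3239]  P^+=[0.8522 0.3279; 0.3279 0.8533]
step 2: x^-=[4.2696, 1.3239]  P^-=[1.3582 0.6913; 0.6913 1.0833]  H_jac=[-0.0663 0.2137]  S=[0.2458]  K=[0.2348; 0.7552]  nu=[1.5693]  x^+=[4.6380, 2.5090]  P^+=[1.3446 0.6477; 0.6477 0.9430]
step 3: x^-=[5.6918, 2.5090]  P^-=[2.1351 1.0488; 1.0488 1.1730]  H_jac=[-0.0648 0.1471]  S=[0.2244]  K=[0.0706; 0.4660]  nu=[0.0648]  x^+=[5.6964, 2.5392]  P^+=[2.1339 1.0414; 1.0414 1.1243]

H_jac[0,1] = 0.1471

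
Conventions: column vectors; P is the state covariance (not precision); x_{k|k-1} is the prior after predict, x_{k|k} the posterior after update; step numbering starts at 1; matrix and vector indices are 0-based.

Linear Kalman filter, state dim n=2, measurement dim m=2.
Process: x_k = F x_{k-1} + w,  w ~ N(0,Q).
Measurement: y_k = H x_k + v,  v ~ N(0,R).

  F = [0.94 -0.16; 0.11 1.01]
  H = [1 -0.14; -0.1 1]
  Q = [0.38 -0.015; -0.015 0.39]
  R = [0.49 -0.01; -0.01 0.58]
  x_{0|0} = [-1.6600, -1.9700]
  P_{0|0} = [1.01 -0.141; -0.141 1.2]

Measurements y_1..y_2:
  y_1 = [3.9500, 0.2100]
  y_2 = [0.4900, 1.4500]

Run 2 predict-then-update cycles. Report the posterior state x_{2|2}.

x_post = [1.2838, 0.8489]

step 1: x^-=[-1.2452, -2.1723]  P^-=[1.3456 -0.2359; -0.2359 1.5950]  S=[1.9329 -0.6070; -0.6070 2.2356]  K=[0.7228 0.0306; -0.0111 0.7210]  nu=[4.8911, 2.2578]  x^+=[2.3593, -0.5989]  P^+=[0.3604 0.0465; 0.0465 0.4229]
step 2: x^-=[2.3136, -0.3454]  P^-=[0.6953 -0.0027; -0.0027 0.8361]  S=[1.2024 -0.1993; -0.1993 1.4236]  K=[0.5837 0.0310; -0.0023 0.5872]  nu=[-1.8719, 2.0268]  x^+=[1.2838, 0.8489]  P^+=[0.2915 0.0413; 0.0413 0.3447]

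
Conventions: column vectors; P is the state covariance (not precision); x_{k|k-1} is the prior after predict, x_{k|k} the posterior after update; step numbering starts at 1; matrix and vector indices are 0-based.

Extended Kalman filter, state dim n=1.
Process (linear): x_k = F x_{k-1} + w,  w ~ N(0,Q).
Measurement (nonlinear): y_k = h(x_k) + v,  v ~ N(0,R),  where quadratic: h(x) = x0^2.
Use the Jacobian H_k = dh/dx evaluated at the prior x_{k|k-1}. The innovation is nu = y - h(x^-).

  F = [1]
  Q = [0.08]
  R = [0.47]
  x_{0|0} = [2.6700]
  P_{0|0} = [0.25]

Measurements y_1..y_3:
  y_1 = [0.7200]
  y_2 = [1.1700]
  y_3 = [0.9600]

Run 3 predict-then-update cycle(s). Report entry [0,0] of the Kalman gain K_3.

K[0,0] = 0.2391

step 1: x^-=[2.6700]  P^-=[0.3300]  H_jac=[5.3400]  S=[9.8801]  K=[0.1784]  nu=[-6.4089]  x^+=[1.5269]  P^+=[0.0157]
step 2: x^-=[1.5269]  P^-=[0.0957]  H_jac=[3.0538]  S=[1.3625]  K=[0.2145]  nu=[-1.1615]  x^+=[1.2778]  P^+=[0.0330]
step 3: x^-=[1.2778]  P^-=[0.1130]  H_jac=[2.5556]  S=[1.2081]  K=[0.2391]  nu=[-0.6727]  x^+=[1.1170]  P^+=[0.0440]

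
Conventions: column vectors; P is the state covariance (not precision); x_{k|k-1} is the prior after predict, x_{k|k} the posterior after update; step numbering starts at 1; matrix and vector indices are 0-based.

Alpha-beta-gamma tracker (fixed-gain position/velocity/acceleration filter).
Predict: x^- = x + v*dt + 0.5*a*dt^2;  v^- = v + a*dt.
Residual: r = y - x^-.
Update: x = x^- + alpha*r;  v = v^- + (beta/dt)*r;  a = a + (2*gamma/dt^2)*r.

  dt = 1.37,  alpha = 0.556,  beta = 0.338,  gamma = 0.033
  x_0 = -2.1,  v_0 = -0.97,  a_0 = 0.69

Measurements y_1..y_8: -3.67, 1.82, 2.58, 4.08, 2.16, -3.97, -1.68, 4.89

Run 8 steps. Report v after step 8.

v_post = 0.2774

step 1: x_pred=-2.7814  r=-0.8886  x^+=-3.2754  v^+=-0.2439  a^+=0.6588
step 2: x_pred=-2.9914  r=4.8114  x^+=-0.3163  v^+=1.8456  a^+=0.8279
step 3: x_pred=2.9892  r=-0.4092  x^+=2.7617  v^+=2.8789  a^+=0.8136
step 4: x_pred=7.4693  r=-3.3893  x^+=5.5848  v^+=3.1573  a^+=0.6944
step 5: x_pred=10.5620  r=-8.4020  x^+=5.8905  v^+=2.0357  a^+=0.3989
step 6: x_pred=9.0538  r=-13.0238  x^+=1.8126  v^+=-0.6309  a^+=-0.0591
step 7: x_pred=0.8927  r=-2.5727  x^+=-0.5377  v^+=-1.3466  a^+=-0.1495
step 8: x_pred=-2.5228  r=7.4128  x^+=1.5987  v^+=0.2774  a^+=0.1111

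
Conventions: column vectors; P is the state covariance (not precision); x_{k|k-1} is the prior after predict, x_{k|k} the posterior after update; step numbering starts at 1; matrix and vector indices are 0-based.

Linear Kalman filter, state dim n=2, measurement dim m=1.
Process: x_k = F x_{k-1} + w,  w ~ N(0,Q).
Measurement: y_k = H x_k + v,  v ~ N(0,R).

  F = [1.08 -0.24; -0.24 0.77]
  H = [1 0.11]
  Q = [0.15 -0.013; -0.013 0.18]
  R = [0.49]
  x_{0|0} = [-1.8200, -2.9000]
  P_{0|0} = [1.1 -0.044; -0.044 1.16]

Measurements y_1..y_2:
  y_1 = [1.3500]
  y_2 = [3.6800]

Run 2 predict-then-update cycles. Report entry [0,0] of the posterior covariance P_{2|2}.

P_post[0,0] = 0.3271

step 1: x^-=[-1.2696, -1.7962]  P^-=[1.5227 -0.5516; -0.5516 0.9474]  S=[1.9028]  K=[0.7683; -0.2351]  nu=[2.8172]  x^+=[0.8950, -2.4586]  P^+=[0.3994 -0.2079; -0.2079 0.8422]
step 2: x^-=[1.5566, -2.1079]  P^-=[0.7721 -0.4570; -0.4570 0.7792]  S=[1.1710]  K=[0.6164; -0.3171]  nu=[2.3552]  x^+=[3.0084, -2.8547]  P^+=[0.3271 -0.2281; -0.2281 0.6614]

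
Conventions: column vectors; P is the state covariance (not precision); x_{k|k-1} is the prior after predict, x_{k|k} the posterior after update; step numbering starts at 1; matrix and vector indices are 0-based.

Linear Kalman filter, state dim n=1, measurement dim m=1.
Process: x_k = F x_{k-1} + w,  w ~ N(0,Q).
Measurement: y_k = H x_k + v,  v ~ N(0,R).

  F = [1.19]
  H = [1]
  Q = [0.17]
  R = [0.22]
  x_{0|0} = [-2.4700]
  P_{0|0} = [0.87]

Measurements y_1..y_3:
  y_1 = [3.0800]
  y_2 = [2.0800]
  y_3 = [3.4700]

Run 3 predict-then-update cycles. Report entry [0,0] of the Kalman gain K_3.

step 1: x^-=[-2.9393]  P^-=[1.4020]  S=[1.6220]  K=[0.8644]  nu=[6.0193]  x^+=[2.2636]  P^+=[0.1902]
step 2: x^-=[2.6937]  P^-=[0.4393]  S=[0.6593]  K=[0.6663]  nu=[-0.6137]  x^+=[2.2848]  P^+=[0.1466]
step 3: x^-=[2.7189]  P^-=[0.3776]  S=[0.5976]  K=[0.6318]  nu=[0.7511]  x^+=[3.1935]  P^+=[0.1390]

K[0,0] = 0.6318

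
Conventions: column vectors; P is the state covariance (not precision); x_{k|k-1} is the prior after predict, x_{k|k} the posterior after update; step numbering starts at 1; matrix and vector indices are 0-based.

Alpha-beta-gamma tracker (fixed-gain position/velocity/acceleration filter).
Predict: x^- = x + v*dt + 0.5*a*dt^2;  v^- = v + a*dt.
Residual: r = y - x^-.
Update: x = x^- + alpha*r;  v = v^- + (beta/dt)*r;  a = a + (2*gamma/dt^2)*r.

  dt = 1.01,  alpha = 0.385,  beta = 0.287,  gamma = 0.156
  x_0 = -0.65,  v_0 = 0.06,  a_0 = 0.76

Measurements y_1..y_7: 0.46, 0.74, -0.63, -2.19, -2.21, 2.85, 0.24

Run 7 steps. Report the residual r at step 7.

resid = 5.9233

step 1: x_pred=-0.2018  r=0.6618  x^+=0.0530  v^+=1.0156  a^+=0.9624
step 2: x_pred=1.5697  r=-0.8297  x^+=1.2503  v^+=1.7519  a^+=0.7086
step 3: x_pred=3.3811  r=-4.0111  x^+=1.8368  v^+=1.3278  a^+=-0.5182
step 4: x_pred=2.9137  r=-5.1037  x^+=0.9488  v^+=-0.6458  a^+=-2.0791
step 5: x_pred=-0.7639  r=-1.4461  x^+=-1.3207  v^+=-3.1566  a^+=-2.5214
step 6: x_pred=-5.7949  r=8.6449  x^+=-2.4666  v^+=-3.2467  a^+=0.1226
step 7: x_pred=-5.6833  r=5.9233  x^+=-3.4028  v^+=-1.4397  a^+=1.9343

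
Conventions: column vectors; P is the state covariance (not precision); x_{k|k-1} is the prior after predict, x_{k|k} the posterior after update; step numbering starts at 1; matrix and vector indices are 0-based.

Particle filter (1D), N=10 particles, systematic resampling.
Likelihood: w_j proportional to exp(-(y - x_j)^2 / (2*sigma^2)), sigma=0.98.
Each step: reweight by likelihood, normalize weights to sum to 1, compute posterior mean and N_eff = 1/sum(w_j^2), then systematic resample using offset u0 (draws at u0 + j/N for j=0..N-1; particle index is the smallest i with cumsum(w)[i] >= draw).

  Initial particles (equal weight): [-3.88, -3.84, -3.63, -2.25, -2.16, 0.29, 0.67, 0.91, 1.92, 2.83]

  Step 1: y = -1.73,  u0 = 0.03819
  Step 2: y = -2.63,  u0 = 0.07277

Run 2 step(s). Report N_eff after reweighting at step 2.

step 1: w=[0.0389, 0.0425, 0.0659, 0.3752, 0.3923, 0.0516, 0.0215, 0.0115, 0.0004, 0.0000]  mean=-2.2048  Neff=3.2719  idx=[0, 2, 3, 3, 3, 4, 4, 4, 4, 5]
step 2: w=[0.0599, 0.0803, 0.1254, 0.1254, 0.1254, 0.1205, 0.1205, 0.1205, 0.1205, 0.0016]  mean=-2.4111  Neff=8.6737  idx=[1, 2, 3, 3, 4, 5, 6, 7, 7, 8]

N_eff = 8.6737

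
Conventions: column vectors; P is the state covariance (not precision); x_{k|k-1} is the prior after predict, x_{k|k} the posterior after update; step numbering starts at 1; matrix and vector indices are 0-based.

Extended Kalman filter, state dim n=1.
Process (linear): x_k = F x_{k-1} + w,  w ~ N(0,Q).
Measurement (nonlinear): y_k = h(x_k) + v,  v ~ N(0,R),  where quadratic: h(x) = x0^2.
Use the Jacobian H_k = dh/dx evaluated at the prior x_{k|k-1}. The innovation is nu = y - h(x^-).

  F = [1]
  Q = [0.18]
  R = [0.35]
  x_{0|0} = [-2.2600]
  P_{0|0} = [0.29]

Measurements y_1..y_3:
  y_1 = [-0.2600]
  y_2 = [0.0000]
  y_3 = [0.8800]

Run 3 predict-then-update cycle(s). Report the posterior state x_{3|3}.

x_post = [-0.8591]

step 1: x^-=[-2.2600]  P^-=[0.4700]  H_jac=[-4.5200]  S=[9.9523]  K=[-0.2135]  nu=[-5.3676]  x^+=[-1.1142]  P^+=[0.0165]
step 2: x^-=[-1.1142]  P^-=[0.1965]  H_jac=[-2.2285]  S=[1.3260]  K=[-0.3303]  nu=[-1.2415]  x^+=[-0.7042]  P^+=[0.0519]
step 3: x^-=[-0.7042]  P^-=[0.2319]  H_jac=[-1.4083]  S=[0.8099]  K=[-0.4032]  nu=[0.3841]  x^+=[-0.8591]  P^+=[0.1002]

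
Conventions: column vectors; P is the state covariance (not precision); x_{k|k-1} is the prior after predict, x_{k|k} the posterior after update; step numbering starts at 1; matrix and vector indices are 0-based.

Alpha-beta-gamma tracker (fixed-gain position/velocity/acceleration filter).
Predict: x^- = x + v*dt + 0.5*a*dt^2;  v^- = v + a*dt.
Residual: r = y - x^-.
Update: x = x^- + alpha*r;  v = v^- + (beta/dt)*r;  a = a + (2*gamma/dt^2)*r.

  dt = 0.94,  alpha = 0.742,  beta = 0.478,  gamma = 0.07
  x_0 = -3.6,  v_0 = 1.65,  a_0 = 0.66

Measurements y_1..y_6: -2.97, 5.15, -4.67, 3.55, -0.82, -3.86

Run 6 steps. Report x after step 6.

step 1: x_pred=-1.7574  r=-1.2126  x^+=-2.6572  v^+=1.6538  a^+=0.4679
step 2: x_pred=-0.8959  r=6.0459  x^+=3.5902  v^+=5.1680  a^+=1.4258
step 3: x_pred=9.0780  r=-13.7480  x^+=-1.1230  v^+=-0.4828  a^+=-0.7525
step 4: x_pred=-1.9093  r=5.4593  x^+=2.1415  v^+=1.5860  a^+=0.1125
step 5: x_pred=3.6821  r=-4.5021  x^+=0.3415  v^+=-0.5976  a^+=-0.6008
step 6: x_pred=-0.4856  r=-3.3744  x^+=-2.9894  v^+=-2.8782  a^+=-1.1355

x_post = -2.9894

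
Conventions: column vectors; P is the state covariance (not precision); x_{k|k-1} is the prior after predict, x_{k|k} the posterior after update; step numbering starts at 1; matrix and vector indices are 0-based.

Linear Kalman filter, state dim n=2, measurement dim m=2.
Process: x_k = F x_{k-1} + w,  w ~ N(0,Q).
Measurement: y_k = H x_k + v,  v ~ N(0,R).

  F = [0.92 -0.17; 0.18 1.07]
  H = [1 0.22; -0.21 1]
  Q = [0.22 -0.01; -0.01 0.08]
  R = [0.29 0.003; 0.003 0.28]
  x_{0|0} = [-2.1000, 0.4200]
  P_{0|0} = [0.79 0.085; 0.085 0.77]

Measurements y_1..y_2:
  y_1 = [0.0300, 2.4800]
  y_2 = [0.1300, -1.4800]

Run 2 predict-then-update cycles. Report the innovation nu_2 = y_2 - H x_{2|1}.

step 1: x^-=[-2.0034, 0.0714]  P^-=[0.8843 0.0618; 0.0618 1.0199]  S=[1.2509 0.1007; 0.1007 1.3129]  K=[0.7299 -0.1503; 0.1681 0.7540]  nu=[2.0177, 1.9879]  x^+=[-0.8294, 1.9096]  P^+=[0.2103 0.0043; 0.0043 0.2125]
step 2: x^-=[-1.0877, 1.8940]  P^-=[0.4028 -0.0098; -0.0098 0.3318]  S=[0.7046 -0.0179; -0.0179 0.6336]  K=[0.5653 -0.1329; 0.1032 0.5298]  nu=[0.8010, -3.6024]  x^+=[-0.1560, 0.0682]  P^+=[0.1638 -0.0011; -0.0011 0.1484]

innov = [0.8010, -3.6024]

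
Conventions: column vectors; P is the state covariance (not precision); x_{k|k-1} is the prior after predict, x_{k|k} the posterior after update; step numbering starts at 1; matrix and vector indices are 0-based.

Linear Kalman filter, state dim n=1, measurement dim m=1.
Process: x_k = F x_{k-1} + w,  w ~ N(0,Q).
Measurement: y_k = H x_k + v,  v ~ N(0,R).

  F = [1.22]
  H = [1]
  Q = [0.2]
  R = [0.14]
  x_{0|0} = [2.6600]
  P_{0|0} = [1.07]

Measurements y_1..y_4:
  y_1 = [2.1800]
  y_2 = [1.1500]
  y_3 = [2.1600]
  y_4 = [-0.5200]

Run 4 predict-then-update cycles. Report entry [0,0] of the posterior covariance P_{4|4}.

P_post[0,0] = 0.0999

step 1: x^-=[3.2452]  P^-=[1.7926]  S=[1.9326]  K=[0.9276]  nu=[-1.0652]  x^+=[2.2572]  P^+=[0.1299]
step 2: x^-=[2.7537]  P^-=[0.3933]  S=[0.5333]  K=[0.7375]  nu=[-1.6037]  x^+=[1.5710]  P^+=[0.1032]
step 3: x^-=[1.9166]  P^-=[0.3537]  S=[0.4937]  K=[0.7164]  nu=[0.2434]  x^+=[2.0910]  P^+=[0.1003]
step 4: x^-=[2.5510]  P^-=[0.3493]  S=[0.4893]  K=[0.7139]  nu=[-3.0710]  x^+=[0.3587]  P^+=[0.0999]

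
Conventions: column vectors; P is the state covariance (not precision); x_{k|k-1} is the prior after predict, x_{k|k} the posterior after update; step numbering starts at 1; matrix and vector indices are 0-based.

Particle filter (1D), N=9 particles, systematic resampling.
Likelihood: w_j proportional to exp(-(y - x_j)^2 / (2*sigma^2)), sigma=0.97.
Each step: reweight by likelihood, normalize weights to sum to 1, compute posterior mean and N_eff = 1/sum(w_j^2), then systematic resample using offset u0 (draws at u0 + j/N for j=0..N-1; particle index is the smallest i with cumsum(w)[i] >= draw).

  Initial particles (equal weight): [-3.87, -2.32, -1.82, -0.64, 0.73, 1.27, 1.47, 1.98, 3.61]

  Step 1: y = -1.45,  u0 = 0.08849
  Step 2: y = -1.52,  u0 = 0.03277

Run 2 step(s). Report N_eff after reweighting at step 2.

N_eff = 7.9468

step 1: w=[0.0181, 0.2718, 0.3778, 0.2867, 0.0325, 0.0080, 0.0044, 0.0008, 0.0000]  mean=-1.5297  Neff=3.3305  idx=[1, 1, 2, 2, 2, 2, 3, 3, 4]
step 2: w=[0.1073, 0.1073, 0.1438, 0.1438, 0.1438, 0.1438, 0.0999, 0.0999, 0.0102]  mean=-1.6654  Neff=7.9468  idx=[0, 1, 2, 3, 3, 4, 5, 6, 7]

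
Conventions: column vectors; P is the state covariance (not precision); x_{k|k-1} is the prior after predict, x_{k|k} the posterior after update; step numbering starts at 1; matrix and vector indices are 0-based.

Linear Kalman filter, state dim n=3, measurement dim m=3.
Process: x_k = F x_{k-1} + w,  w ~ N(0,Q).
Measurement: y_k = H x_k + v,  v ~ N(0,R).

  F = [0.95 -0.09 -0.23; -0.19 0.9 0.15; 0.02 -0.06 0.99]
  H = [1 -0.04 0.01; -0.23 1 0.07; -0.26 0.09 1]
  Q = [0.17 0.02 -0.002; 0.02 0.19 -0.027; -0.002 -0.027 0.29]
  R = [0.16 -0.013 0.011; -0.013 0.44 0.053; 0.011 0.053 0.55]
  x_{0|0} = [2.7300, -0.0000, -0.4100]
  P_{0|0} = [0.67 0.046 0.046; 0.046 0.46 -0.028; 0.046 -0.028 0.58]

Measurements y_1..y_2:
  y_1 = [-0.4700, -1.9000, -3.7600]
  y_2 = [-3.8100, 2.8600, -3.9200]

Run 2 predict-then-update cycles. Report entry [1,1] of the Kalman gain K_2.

K[1,1] = 0.4736

step 1: x^-=[2.6878, -0.5802, -0.3513]  P^-=[0.7800 -0.1033 -0.0764; -0.1033 0.5739 -0.0001; -0.0764 -0.0001 0.8654]  S=[0.9477 -0.3242 -0.2718; -0.3242 1.1094 0.2597; -0.2718 0.2597 1.5173]  K=[0.8098 -0.0130 -0.0429; 0.0485 0.5613 -0.0357; 0.0867 -0.0464 0.6069]  nu=[-3.1775, -0.6770, -2.6577]  x^+=[0.2373, -1.0194, -2.2083]  P^+=[0.1295 0.0101 0.0174; 0.0101 0.2474 -0.0090; 0.0174 -0.0090 0.3376]
step 2: x^-=[0.8251, -1.2938, -2.1203]  P^-=[0.2970 -0.0211 -0.0587; -0.0211 0.3958 -0.0016; -0.0587 -0.0016 0.6236]  S=[0.4582 -0.1220 -0.1220; -0.1220 0.8659 0.1689; -0.1220 0.1689 1.2281]  K=[0.6335 -0.0094 -0.0480; 0.0377 0.4736 -0.0292; 0.0162 -0.0363 0.5267]  nu=[-4.6656, 4.4919, -1.4688]  x^+=[-2.1022, 0.7004, -3.1326]  P^+=[0.1012 0.0080 0.0057; 0.0080 0.2087 -0.0073; 0.0057 -0.0073 0.2901]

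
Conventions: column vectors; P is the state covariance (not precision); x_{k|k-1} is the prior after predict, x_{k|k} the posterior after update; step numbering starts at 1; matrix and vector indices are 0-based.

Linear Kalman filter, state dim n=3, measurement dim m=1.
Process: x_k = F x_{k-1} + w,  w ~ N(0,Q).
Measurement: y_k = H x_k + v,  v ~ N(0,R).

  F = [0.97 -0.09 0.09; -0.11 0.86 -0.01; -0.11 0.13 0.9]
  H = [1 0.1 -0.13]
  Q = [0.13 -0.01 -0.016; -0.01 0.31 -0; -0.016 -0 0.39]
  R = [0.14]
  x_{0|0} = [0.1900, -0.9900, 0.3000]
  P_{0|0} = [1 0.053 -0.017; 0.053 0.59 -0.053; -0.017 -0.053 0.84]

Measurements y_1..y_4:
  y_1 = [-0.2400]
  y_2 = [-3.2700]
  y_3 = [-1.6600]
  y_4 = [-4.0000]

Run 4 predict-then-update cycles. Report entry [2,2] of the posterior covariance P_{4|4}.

step 1: x^-=[0.3004, -0.8753, 0.1204]  P^-=[1.0711 -0.1222 -0.0654; -0.1222 0.7494 0.0254; -0.0654 0.0254 1.0819]  S=[1.2288]  K=[0.8687; -0.0412; -0.1656]  nu=[-0.4372]  x^+=[-0.0794, -0.8573, 0.1928]  P^+=[0.1439 -0.0783 0.1114; -0.0783 0.7473 0.0171; 0.1114 0.0171 1.0482]
step 2: x^-=[0.0175, -0.7305, 0.0708]  P^-=[0.3128 -0.1511 0.1291; -0.1511 0.8793 0.0867; 0.1291 0.0867 1.2376]  S=[0.4165]  K=[0.6745; -0.1786; -0.0555]  nu=[-3.2052]  x^+=[-2.1444, -0.1579, 0.2487]  P^+=[0.1233 -0.1009 0.1447; -0.1009 0.8660 0.0825; 0.1447 0.0825 1.2363]
step 3: x^-=[-2.0435, 0.0976, 0.4392]  P^-=[0.3046 -0.1728 0.1663; -0.1728 0.9701 0.1478; 0.1663 0.1478 1.4011]  S=[0.3963]  K=[0.6704; -0.2398; -0.0027]  nu=[0.4308]  x^+=[-1.7547, -0.0057, 0.4380]  P^+=[0.1265 -0.1091 0.1670; -0.1091 0.9473 0.1475; 0.1670 0.1475 1.4011]
step 4: x^-=[-1.6621, 0.1837, 0.5865]  P^-=[0.3139 -0.1819 0.1920; -0.1819 1.0308 0.2044; 0.1920 0.2044 1.5470]  S=[0.3987]  K=[0.6790; -0.2644; 0.0284]  nu=[-2.2800]  x^+=[-3.2102, 0.7865, 0.5217]  P^+=[0.1301 -0.1103 0.1843; -0.1103 1.0029 0.2074; 0.1843 0.2074 1.5467]

P_post[2,2] = 1.5467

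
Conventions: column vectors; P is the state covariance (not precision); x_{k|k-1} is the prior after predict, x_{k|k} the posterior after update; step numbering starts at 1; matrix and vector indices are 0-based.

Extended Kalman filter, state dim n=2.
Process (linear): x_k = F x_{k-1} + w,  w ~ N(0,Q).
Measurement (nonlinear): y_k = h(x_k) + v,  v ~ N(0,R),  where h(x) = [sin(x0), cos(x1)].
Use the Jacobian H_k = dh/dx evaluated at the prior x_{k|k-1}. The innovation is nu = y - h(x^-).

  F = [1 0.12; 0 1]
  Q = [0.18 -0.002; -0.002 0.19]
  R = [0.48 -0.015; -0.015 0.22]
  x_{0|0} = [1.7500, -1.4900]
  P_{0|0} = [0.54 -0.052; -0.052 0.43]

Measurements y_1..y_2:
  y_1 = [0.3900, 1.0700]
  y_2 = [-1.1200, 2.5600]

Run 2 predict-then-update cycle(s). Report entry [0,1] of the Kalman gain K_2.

K[0,1] = 0.0363

step 1: x^-=[1.5712, -1.4900]  P^-=[0.7137 -0.0024; -0.0024 0.6200]  H_jac=[-0.0004 0.0000; 0.0000 0.9967]  S=[0.4800 -0.0150; -0.0150 0.8360]  K=[-0.0007 -0.0029; 0.0231 0.7397]  nu=[-0.6100, 0.9893]  x^+=[1.5688, -0.7724]  P^+=[0.7137 -0.0006; -0.0006 0.1629]
step 2: x^-=[1.4761, -0.7724]  P^-=[0.8959 0.0169; 0.0169 0.3529]  H_jac=[0.0946 0.0000; 0.0000 0.6978]  S=[0.4880 -0.0139; -0.0139 0.3919]  K=[0.1746 0.0363; 0.0212 0.6292]  nu=[-2.1155, 1.8437]  x^+=[1.1736, 0.3430]  P^+=[0.8807 0.0077; 0.0077 0.1979]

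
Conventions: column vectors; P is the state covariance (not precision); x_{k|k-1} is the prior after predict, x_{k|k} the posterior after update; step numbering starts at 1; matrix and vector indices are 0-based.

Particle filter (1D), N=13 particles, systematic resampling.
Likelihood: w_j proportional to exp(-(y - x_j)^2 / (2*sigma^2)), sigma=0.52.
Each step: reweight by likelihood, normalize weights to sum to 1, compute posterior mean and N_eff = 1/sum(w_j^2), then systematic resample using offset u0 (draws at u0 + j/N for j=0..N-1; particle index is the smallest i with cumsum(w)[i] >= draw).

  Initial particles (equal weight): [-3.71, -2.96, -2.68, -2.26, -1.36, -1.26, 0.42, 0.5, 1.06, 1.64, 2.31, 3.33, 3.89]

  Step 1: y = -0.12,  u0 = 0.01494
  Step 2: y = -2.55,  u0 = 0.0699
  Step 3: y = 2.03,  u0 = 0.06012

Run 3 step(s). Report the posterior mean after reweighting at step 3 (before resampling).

post_mean = -1.2918

step 1: w=[0.0000, 0.0000, 0.0000, 0.0002, 0.0447, 0.0694, 0.4477, 0.3771, 0.0585, 0.0025, 0.0000, 0.0000, 0.0000]  mean=0.2940  Neff=2.8343  idx=[4, 5, 6, 6, 6, 6, 6, 6, 7, 7, 7, 7, 7]
step 2: w=[0.6127, 0.3873, 0.0000, 0.0000, 0.0000, 0.0000, 0.0000, 0.0000, 0.0000, 0.0000, 0.0000, 0.0000, 0.0000]  mean=-1.3213  Neff=1.9034  idx=[0, 0, 0, 0, 0, 0, 0, 0, 1, 1, 1, 1, 1]
step 3: w=[0.0397, 0.0397, 0.0397, 0.0397, 0.0397, 0.0397, 0.0397, 0.0397, 0.1365, 0.1365, 0.1365, 0.1365, 0.1365]  mean=-1.2918  Neff=9.4555  idx=[1, 3, 5, 7, 8, 8, 9, 10, 10, 11, 11, 12, 12]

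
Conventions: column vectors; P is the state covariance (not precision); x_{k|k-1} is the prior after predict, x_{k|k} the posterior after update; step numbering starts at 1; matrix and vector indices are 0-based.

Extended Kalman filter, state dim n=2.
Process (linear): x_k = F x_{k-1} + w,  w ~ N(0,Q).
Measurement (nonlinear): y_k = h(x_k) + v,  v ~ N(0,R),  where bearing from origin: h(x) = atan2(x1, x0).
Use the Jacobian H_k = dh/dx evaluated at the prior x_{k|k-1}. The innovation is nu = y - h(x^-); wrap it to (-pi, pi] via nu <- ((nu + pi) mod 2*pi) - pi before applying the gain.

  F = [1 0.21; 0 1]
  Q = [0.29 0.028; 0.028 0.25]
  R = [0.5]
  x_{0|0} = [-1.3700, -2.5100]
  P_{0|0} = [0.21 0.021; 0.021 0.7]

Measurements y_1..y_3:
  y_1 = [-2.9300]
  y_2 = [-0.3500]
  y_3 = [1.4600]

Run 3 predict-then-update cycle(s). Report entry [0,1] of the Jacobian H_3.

H_jac[0,1] = -0.1701

step 1: x^-=[-1.8971, -2.5100]  P^-=[0.5397 0.1960; 0.1960 0.9500]  H_jac=[0.2536 -0.1916]  S=[0.5505]  K=[0.1803; -0.2404]  nu=[-0.7120]  x^+=[-2.0255, -2.3388]  P^+=[0.5218 0.2199; 0.2199 0.9182]
step 2: x^-=[-2.5166, -2.3388]  P^-=[0.9446 0.4407; 0.4407 1.1682]  H_jac=[0.1981 -0.2132]  S=[0.5530]  K=[0.1686; -0.2925]  nu=[2.0428]  x^+=[-2.1723, -2.9364]  P^+=[0.9289 0.4680; 0.4680 1.1209]
step 3: x^-=[-2.7889, -2.9364]  P^-=[1.4649 0.7313; 0.7313 1.3709]  H_jac=[0.1790 -0.1701]  S=[0.5421]  K=[0.2544; -0.1885]  nu=[-2.4927]  x^+=[-3.4231, -2.4665]  P^+=[1.4298 0.7573; 0.7573 1.3516]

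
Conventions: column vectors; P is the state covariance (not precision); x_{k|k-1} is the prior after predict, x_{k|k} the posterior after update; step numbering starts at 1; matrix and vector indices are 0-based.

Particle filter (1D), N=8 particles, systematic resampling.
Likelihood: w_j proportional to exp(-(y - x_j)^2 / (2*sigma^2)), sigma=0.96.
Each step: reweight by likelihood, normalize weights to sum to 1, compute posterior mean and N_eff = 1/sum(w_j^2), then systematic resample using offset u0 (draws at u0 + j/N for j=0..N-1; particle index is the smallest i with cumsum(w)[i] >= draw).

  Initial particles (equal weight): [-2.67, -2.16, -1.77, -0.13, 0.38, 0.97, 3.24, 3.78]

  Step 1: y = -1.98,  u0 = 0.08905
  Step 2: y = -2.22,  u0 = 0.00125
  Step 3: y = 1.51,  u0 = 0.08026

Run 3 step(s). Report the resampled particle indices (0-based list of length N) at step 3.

resampled_idx = [3, 5, 6, 6, 6, 7, 7, 7]

step 1: w=[0.2623, 0.3336, 0.3315, 0.0530, 0.0165, 0.0030, 0.0000, 0.0000]  mean=-2.0053  Neff=3.4119  idx=[0, 0, 1, 1, 1, 2, 2, 3]
step 2: w=[0.1343, 0.1343, 0.1496, 0.1496, 0.1496, 0.1343, 0.1343, 0.0140]  mean=-2.1638  Neff=7.1695  idx=[0, 0, 1, 2, 3, 4, 5, 6]
step 3: w=[0.0095, 0.0095, 0.0095, 0.0830, 0.0830, 0.0830, 0.3613, 0.3613]  mean=-1.8927  Neff=3.5462  idx=[3, 5, 6, 6, 6, 7, 7, 7]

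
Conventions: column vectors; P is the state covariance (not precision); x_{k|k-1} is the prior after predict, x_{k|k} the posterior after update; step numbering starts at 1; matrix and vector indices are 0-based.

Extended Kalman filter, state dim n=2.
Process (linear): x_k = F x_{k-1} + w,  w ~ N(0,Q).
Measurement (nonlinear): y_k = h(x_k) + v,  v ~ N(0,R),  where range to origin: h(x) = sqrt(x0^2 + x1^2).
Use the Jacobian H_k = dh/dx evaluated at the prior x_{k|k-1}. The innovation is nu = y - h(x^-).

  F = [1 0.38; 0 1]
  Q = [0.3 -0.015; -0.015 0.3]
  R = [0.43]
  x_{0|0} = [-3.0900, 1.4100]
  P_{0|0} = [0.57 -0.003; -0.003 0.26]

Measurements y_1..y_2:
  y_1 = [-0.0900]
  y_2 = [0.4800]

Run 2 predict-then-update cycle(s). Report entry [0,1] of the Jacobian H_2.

H_jac[0,1] = 0.9488

step 1: x^-=[-2.5542, 1.4100]  P^-=[0.9053 0.0808; 0.0808 0.5600]  H_jac=[-0.8755 0.4833]  S=[1.1863]  K=[-0.6352; 0.1685]  nu=[-3.0075]  x^+=[-0.6439, 0.9032]  P^+=[0.4267 0.2078; 0.2078 0.5263]
step 2: x^-=[-0.3007, 0.9032]  P^-=[0.9606 0.3928; 0.3928 0.8263]  H_jac=[-0.3159 0.9488]  S=[1.0343]  K=[0.0670; 0.6381]  nu=[-0.4719]  x^+=[-0.3323, 0.6021]  P^+=[0.9559 0.3486; 0.3486 0.4052]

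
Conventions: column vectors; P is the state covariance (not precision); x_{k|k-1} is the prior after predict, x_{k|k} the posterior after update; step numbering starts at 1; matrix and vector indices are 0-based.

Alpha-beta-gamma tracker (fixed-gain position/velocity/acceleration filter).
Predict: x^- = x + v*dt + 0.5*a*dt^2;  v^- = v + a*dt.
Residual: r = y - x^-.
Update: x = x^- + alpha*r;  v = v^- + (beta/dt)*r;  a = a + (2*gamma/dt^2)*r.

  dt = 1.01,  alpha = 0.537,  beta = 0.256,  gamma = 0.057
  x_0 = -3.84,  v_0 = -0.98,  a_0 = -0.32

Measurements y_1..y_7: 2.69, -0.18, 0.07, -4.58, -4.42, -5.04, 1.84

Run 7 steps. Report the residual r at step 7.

step 1: x_pred=-4.9930  r=7.6830  x^+=-0.8672  v^+=0.6442  a^+=0.5386
step 2: x_pred=0.0581  r=-0.2381  x^+=-0.0698  v^+=1.1278  a^+=0.5120
step 3: x_pred=1.3305  r=-1.2605  x^+=0.6536  v^+=1.3254  a^+=0.3711
step 4: x_pred=2.1816  r=-6.7616  x^+=-1.4494  v^+=-0.0135  a^+=-0.3845
step 5: x_pred=-1.6592  r=-2.7608  x^+=-3.1417  v^+=-1.1017  a^+=-0.6930
step 6: x_pred=-4.6079  r=-0.4321  x^+=-4.8399  v^+=-1.9111  a^+=-0.7413
step 7: x_pred=-7.1483  r=8.9883  x^+=-2.3216  v^+=-0.3817  a^+=0.2632

resid = 8.9883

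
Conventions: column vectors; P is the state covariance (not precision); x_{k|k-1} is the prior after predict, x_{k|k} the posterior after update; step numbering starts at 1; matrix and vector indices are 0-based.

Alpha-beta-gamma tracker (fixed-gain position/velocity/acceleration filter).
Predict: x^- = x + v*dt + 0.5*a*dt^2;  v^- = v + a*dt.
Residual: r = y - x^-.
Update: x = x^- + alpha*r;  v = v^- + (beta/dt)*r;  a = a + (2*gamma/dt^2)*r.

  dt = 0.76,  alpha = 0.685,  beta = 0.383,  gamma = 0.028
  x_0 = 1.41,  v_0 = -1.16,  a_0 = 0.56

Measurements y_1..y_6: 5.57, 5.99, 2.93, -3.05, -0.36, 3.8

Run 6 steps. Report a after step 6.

step 1: x_pred=0.6901  r=4.8799  x^+=4.0328  v^+=1.7248  a^+=1.0331
step 2: x_pred=5.6421  r=0.3479  x^+=5.8804  v^+=2.6853  a^+=1.0669
step 3: x_pred=8.2293  r=-5.2993  x^+=4.5993  v^+=0.8255  a^+=0.5531
step 4: x_pred=5.3864  r=-8.4364  x^+=-0.3925  v^+=-3.0057  a^+=-0.2649
step 5: x_pred=-2.7533  r=2.3933  x^+=-1.1139  v^+=-2.0008  a^+=-0.0328
step 6: x_pred=-2.6440  r=6.4440  x^+=1.7701  v^+=1.2216  a^+=0.5919

a_post = 0.5919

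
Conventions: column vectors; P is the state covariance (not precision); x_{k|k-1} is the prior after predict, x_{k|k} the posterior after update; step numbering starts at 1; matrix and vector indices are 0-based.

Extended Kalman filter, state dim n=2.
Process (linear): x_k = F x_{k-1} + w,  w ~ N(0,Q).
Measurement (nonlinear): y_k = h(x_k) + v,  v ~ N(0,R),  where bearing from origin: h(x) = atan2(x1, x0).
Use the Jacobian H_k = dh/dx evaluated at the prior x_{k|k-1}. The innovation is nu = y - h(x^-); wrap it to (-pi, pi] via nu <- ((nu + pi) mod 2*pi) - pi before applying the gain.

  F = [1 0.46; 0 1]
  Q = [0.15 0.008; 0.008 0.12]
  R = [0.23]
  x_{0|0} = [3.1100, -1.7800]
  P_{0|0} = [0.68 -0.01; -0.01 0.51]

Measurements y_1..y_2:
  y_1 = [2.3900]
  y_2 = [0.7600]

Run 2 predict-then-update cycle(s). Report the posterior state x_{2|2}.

step 1: x^-=[2.2912, -1.7800]  P^-=[0.9287 0.2326; 0.2326 0.6300]  H_jac=[0.2115 0.2722]  S=[0.3450]  K=[0.7528; 0.6396]  nu=[3.0505]  x^+=[4.5876, 0.1712]  P^+=[0.7332 0.0665; 0.0665 0.4889]
step 2: x^-=[4.6663, 0.1712]  P^-=[1.0478 0.2994; 0.2994 0.6089]  H_jac=[-0.0079 0.2140]  S=[0.2569]  K=[0.2173; 0.4980]  nu=[0.7233]  x^+=[4.8235, 0.5314]  P^+=[1.0357 0.2716; 0.2716 0.5451]

x_post = [4.8235, 0.5314]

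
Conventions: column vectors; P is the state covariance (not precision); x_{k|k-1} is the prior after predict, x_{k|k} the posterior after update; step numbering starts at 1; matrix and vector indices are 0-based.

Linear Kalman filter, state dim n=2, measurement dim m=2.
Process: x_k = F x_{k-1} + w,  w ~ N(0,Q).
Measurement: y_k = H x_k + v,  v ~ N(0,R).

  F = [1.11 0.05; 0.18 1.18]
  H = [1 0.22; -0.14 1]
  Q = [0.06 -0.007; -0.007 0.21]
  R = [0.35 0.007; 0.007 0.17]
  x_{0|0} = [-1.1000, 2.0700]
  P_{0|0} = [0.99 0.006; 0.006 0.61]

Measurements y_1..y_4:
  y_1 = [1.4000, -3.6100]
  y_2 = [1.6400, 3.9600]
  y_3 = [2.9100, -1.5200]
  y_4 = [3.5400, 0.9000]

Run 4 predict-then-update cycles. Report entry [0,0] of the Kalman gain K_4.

step 1: x^-=[-1.1175, 2.2446]  P^-=[1.2820 0.2347; 0.2347 1.0940]  S=[1.7882 0.2957; 0.2957 1.2234]  K=[0.7691 -0.1407; 0.1275 0.8365]  nu=[2.0237, -6.0110]  x^+=[1.2847, -2.5258]  P^+=[0.2641 0.0184; 0.0184 0.1457]
step 2: x^-=[1.2998, -2.7492]  P^-=[0.3878 0.0787; 0.0787 0.4292]  S=[0.7932 0.1234; 0.1234 0.5848]  K=[0.5214 -0.0683; 0.1106 0.6918]  nu=[0.9451, 6.8912]  x^+=[1.3217, 2.1227]  P^+=[0.1783 0.0170; 0.0170 0.1208]
step 3: x^-=[1.5733, 2.7427]  P^-=[0.2818 0.0582; 0.0582 0.3911]  S=[0.6764 0.1100; 0.1100 0.5504]  K=[0.4445 -0.0548; 0.1034 0.6752]  nu=[0.7333, -4.0424]  x^+=[2.1209, 0.0890]  P^+=[0.1519 0.0151; 0.0151 0.1176]
step 4: x^-=[2.3587, 0.4868]  P^-=[0.2491 0.0501; 0.0501 0.3851]  S=[0.6398 0.1054; 0.1054 0.5459]  K=[0.4152 -0.0522; 0.0998 0.6732]  nu=[1.0742, 0.7434]  x^+=[2.7659, 1.0945]  P^+=[0.1419 0.0139; 0.0139 0.1171]

K[0,0] = 0.4152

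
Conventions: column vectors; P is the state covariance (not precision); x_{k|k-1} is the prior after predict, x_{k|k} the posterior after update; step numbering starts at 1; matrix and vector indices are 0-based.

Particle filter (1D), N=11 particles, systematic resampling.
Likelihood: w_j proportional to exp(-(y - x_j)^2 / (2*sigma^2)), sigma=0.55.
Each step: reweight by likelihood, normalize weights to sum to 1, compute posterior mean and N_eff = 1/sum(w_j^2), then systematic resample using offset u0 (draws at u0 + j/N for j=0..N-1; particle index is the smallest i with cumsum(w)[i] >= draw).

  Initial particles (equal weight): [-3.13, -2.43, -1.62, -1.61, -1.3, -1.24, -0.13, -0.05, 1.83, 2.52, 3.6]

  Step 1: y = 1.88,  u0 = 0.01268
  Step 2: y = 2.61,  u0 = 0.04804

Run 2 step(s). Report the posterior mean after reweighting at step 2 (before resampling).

step 1: w=[0.0000, 0.0000, 0.0000, 0.0000, 0.0000, 0.0000, 0.0008, 0.0014, 0.6574, 0.3354, 0.0050]  mean=2.0660  Neff=1.8359  idx=[8, 8, 8, 8, 8, 8, 8, 8, 9, 9, 9]
step 2: w=[0.0621, 0.0621, 0.0621, 0.0621, 0.0621, 0.0621, 0.0621, 0.0621, 0.1676, 0.1676, 0.1676]  mean=2.1770  Neff=8.6820  idx=[0, 2, 3, 5, 6, 8, 8, 9, 9, 10, 10]

post_mean = 2.1770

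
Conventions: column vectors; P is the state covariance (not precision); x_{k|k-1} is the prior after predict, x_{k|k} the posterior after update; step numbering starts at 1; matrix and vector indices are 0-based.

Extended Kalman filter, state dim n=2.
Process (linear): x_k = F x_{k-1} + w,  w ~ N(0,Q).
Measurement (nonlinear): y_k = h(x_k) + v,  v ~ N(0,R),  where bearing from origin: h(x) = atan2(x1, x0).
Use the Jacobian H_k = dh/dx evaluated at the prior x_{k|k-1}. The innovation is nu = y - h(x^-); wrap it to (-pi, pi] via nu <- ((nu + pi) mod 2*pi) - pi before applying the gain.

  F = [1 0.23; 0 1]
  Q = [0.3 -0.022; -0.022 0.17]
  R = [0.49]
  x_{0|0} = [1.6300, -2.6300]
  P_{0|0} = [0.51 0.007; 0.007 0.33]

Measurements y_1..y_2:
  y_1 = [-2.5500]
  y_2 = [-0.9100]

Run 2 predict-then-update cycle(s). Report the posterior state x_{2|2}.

x_post = [0.1746, -2.8009]

step 1: x^-=[1.0251, -2.6300]  P^-=[0.8307 0.0609; 0.0609 0.5000]  H_jac=[0.3301 0.1287]  S=[0.5940]  K=[0.4748; 0.1421]  nu=[-1.3509]  x^+=[0.3837, -2.8220]  P^+=[0.6968 0.0208; 0.0208 0.4880]
step 2: x^-=[-0.2654, -2.8220]  P^-=[1.0322 0.1110; 0.1110 0.6580]  H_jac=[0.3512 -0.0330]  S=[0.6155]  K=[0.5831; 0.0281]  nu=[0.7546]  x^+=[0.1746, -2.8009]  P^+=[0.8229 0.1010; 0.1010 0.6575]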